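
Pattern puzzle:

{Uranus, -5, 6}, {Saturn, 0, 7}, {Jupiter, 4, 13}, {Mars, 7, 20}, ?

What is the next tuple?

{Earth, 9, 33}

Planet — runs backward through the planets Mercury→Neptune: Uranus, Saturn, Jupiter, Mars → Earth.
Second slot goes -5, 0, 4, 7 → 9 (differences are 5, 4, 3, … (decreasing by 1 each time)).
Third slot: each term is the sum of the two before it, so 6, 7, 13, 20 → 33.
Putting it together: {Earth, 9, 33}.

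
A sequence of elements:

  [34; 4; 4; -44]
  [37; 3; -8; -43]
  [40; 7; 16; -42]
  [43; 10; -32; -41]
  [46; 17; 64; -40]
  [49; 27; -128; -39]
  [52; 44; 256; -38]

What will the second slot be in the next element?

For the first slot, +3 each step: 34, 37, 40, 43, 46, 49, 52 → 55.
Second slot: 4, 3, 7, 10, 17, 27, 44 → 71 (each term is the sum of the two before it).
Third slot: ×(-2) each step, so 4, -8, 16, -32, 64, -128, 256 → -512.
Fourth slot goes -44, -43, -42, -41, -40, -39, -38 → -37 (+1 each step).

71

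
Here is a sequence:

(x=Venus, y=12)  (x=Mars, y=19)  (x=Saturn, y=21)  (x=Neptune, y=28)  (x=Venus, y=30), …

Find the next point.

X: repeats Venus → Mars → Saturn → Neptune; Venus, Mars, Saturn, Neptune, Venus → Mars.
Y: alternating steps +7, +2, +7, +2, …, so 12, 19, 21, 28, 30 → 37.
So the next point is (x=Mars, y=37).

(x=Mars, y=37)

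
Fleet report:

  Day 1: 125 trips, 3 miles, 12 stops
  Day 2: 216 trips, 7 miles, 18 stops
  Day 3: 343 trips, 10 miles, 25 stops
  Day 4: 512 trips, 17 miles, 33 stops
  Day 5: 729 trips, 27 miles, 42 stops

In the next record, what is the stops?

Stops goes 12, 18, 25, 33, 42 → 52 (differences are 6, 7, 8, … (increasing by 1 each time)).

52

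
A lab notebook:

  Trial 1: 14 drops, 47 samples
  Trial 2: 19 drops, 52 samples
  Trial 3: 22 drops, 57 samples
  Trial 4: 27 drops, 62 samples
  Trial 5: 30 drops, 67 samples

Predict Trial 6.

For the drops, alternating steps +5, +3, +5, +3, …: 14, 19, 22, 27, 30 → 35.
Samples: +5 each step; 47, 52, 57, 62, 67 → 72.
So the next row is 35 drops, 72 samples.

35 drops, 72 samples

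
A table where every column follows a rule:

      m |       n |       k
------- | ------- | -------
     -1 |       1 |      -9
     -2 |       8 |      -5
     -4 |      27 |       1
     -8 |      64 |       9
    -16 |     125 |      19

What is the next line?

-32  216  31

Column m goes -1, -2, -4, -8, -16 → -32 (×2 each step).
Column n: perfect cubes: 1³, 2³, 3³, …; 1, 8, 27, 64, 125 → 216.
For the column k, differences are 4, 6, 8, … (increasing by 2 each time): -9, -5, 1, 9, 19 → 31.
So the next line is -32  216  31.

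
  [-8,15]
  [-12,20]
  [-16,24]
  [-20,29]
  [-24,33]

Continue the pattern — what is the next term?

For the first entry, −4 each step: -8, -12, -16, -20, -24 → -28.
Second entry: alternating steps +5, +4, +5, +4, …; 15, 20, 24, 29, 33 → 38.
Combining the parts gives [-28,38].

[-28,38]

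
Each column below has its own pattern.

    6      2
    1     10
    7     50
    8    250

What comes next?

First component: each term is the sum of the two before it, so 6, 1, 7, 8 → 15.
Second component: 2, 10, 50, 250 → 1250 (×5 each step).
Putting it together: 15  1250.

15  1250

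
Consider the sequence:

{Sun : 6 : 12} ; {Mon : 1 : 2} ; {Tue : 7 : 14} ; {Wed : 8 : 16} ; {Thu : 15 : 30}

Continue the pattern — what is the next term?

For the day, runs through the weekdays Mon→Sun: Sun, Mon, Tue, Wed, Thu → Fri.
Second coordinate: each term is the sum of the two before it; 6, 1, 7, 8, 15 → 23.
Third coordinate: 12, 2, 14, 16, 30 → 46 (always 2 × the second coordinate).
Putting it together: {Fri : 23 : 46}.

{Fri : 23 : 46}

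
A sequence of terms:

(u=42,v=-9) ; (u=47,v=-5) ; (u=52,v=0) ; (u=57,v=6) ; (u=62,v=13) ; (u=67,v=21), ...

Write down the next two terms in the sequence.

U goes 42, 47, 52, 57, 62, 67 → 72 → 77 (+5 each step).
V: differences are 4, 5, 6, … (increasing by 1 each time); -9, -5, 0, 6, 13, 21 → 30 → 40.
So the next two terms are (u=72,v=30) and (u=77,v=40).

(u=72,v=30), (u=77,v=40)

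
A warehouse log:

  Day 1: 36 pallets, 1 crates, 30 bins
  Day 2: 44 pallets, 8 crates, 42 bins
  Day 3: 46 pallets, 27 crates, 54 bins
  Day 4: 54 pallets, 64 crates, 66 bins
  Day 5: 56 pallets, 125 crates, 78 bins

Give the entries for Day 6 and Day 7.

64 pallets, 216 crates, 90 bins; 66 pallets, 343 crates, 102 bins

For the pallets, alternating steps +8, +2, +8, +2, …: 36, 44, 46, 54, 56 → 64 → 66.
Crates: perfect cubes: 1³, 2³, 3³, …; 1, 8, 27, 64, 125 → 216 → 343.
Bins — +12 each step: 30, 42, 54, 66, 78 → 90 → 102.
Putting the parts together: 64 pallets, 216 crates, 90 bins and then 66 pallets, 343 crates, 102 bins.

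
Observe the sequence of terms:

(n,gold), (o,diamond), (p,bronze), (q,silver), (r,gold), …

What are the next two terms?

(s,diamond), (t,bronze)

Letter goes n, o, p, q, r → s → t (letters move forward 1 place in the alphabet).
Rank: repeats gold → diamond → bronze → silver, so gold, diamond, bronze, silver, gold → diamond → bronze.
Putting the parts together: (s,diamond) and then (t,bronze).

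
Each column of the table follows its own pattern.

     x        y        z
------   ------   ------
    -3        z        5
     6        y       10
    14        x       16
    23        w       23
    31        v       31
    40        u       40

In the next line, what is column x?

48

Column x: alternating steps +9, +8, +9, +8, …, so -3, 6, 14, 23, 31, 40 → 48.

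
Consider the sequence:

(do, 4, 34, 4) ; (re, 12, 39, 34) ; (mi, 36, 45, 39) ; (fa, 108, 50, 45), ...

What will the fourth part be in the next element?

50

Note: runs through the solfège scale do→ti; do, re, mi, fa → sol.
For the second part, ×3 each step: 4, 12, 36, 108 → 324.
Third part — alternating steps +5, +6, +5, +6, …: 34, 39, 45, 50 → 56.
Fourth part: 4, 34, 39, 45 → 50 (always the previous value of the third part).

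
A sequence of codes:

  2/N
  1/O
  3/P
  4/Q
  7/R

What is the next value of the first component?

First component: each term is the sum of the two before it; 2, 1, 3, 4, 7 → 11.

11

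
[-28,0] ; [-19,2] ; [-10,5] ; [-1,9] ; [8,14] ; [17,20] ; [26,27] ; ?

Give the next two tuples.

[35,35], [44,44]

First slot: +9 each step; -28, -19, -10, -1, 8, 17, 26 → 35 → 44.
For the second slot, differences are 2, 3, 4, … (increasing by 1 each time): 0, 2, 5, 9, 14, 20, 27 → 35 → 44.
Putting the parts together: [35,35] and then [44,44].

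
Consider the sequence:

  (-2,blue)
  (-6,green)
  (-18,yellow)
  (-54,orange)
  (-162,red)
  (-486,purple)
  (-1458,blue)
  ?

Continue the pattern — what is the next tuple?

(-4374,green)

First entry: ×3 each step; -2, -6, -18, -54, -162, -486, -1458 → -4374.
Colour: blue, green, yellow, orange, red, purple, blue → green (repeats blue → green → yellow → orange → red → purple).
So the next tuple is (-4374,green).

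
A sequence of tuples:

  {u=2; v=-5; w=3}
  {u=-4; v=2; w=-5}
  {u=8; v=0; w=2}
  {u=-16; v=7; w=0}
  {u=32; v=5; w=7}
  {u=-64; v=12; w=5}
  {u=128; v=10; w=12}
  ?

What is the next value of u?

U: 2, -4, 8, -16, 32, -64, 128 → -256 (×(-2) each step).

-256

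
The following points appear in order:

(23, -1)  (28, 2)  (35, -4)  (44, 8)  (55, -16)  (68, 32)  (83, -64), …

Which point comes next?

(100, 128)

First part: 23, 28, 35, 44, 55, 68, 83 → 100 (differences are 5, 7, 9, … (increasing by 2 each time)).
For the second part, ×(-2) each step: -1, 2, -4, 8, -16, 32, -64 → 128.
So the next point is (100, 128).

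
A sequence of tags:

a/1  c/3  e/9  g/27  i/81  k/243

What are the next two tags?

m/729 then o/2187

Letter — letters move forward 2 places in the alphabet: a, c, e, g, i, k → m → o.
For the second component, ×3 each step: 1, 3, 9, 27, 81, 243 → 729 → 2187.
So the next two tags are m/729 and o/2187.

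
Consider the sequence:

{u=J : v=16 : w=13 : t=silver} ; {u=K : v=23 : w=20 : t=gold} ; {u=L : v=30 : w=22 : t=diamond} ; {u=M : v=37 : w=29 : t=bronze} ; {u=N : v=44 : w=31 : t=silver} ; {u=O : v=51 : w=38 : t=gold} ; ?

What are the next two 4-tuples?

{u=P : v=58 : w=40 : t=diamond}, {u=Q : v=65 : w=47 : t=bronze}

U: letters move forward 1 place in the alphabet, so J, K, L, M, N, O → P → Q.
V: +7 each step, so 16, 23, 30, 37, 44, 51 → 58 → 65.
W: alternating steps +7, +2, +7, +2, …; 13, 20, 22, 29, 31, 38 → 40 → 47.
T: repeats silver → gold → diamond → bronze; silver, gold, diamond, bronze, silver, gold → diamond → bronze.
Putting the parts together: {u=P : v=58 : w=40 : t=diamond} and then {u=Q : v=65 : w=47 : t=bronze}.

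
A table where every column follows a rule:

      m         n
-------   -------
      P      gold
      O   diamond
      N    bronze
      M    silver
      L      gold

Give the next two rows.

K  diamond; J  bronze

Column m — letters move back 1 place in the alphabet: P, O, N, M, L → K → J.
For the column n, repeats gold → diamond → bronze → silver: gold, diamond, bronze, silver, gold → diamond → bronze.
Putting the parts together: K  diamond and then J  bronze.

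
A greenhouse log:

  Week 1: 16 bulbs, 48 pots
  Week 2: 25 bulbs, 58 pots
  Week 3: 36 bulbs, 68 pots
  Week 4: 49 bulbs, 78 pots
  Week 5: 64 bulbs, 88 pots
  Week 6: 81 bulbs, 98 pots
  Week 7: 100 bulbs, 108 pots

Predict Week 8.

Bulbs — perfect squares: 4², 5², 6², …: 16, 25, 36, 49, 64, 81, 100 → 121.
For the pots, +10 each step: 48, 58, 68, 78, 88, 98, 108 → 118.
Putting it together: 121 bulbs, 118 pots.

121 bulbs, 118 pots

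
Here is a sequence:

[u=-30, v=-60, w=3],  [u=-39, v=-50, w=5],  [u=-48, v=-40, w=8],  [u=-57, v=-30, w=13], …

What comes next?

[u=-66, v=-20, w=21]

U — −9 each step: -30, -39, -48, -57 → -66.
V: +10 each step; -60, -50, -40, -30 → -20.
W: 3, 5, 8, 13 → 21 (each term is the sum of the two before it).
Combining the parts gives [u=-66, v=-20, w=21].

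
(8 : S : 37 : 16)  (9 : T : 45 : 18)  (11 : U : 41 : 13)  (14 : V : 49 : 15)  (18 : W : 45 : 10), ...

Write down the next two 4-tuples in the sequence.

First value: 8, 9, 11, 14, 18 → 23 → 29 (differences are 1, 2, 3, … (increasing by 1 each time)).
Letter: letters move forward 1 place in the alphabet, so S, T, U, V, W → X → Y.
Third value: alternating steps +8, −4, +8, −4, …; 37, 45, 41, 49, 45 → 53 → 49.
For the fourth value, alternating steps +2, −5, +2, −5, …: 16, 18, 13, 15, 10 → 12 → 7.
Putting the parts together: (23 : X : 53 : 12) and then (29 : Y : 49 : 7).

(23 : X : 53 : 12), (29 : Y : 49 : 7)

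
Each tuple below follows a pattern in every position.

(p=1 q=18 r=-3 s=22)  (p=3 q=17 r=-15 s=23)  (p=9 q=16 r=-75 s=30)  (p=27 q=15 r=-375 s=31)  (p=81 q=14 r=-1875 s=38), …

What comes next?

(p=243 q=13 r=-9375 s=39)

P — ×3 each step: 1, 3, 9, 27, 81 → 243.
Q goes 18, 17, 16, 15, 14 → 13 (−1 each step).
For the r, ×5 each step: -3, -15, -75, -375, -1875 → -9375.
S: 22, 23, 30, 31, 38 → 39 (alternating steps +1, +7, +1, +7, …).
Combining the parts gives (p=243 q=13 r=-9375 s=39).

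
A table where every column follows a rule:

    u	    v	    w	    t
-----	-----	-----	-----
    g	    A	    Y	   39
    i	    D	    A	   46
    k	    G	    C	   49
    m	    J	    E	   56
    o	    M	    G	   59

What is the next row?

q  P  I  66

Column u: letters move forward 2 places in the alphabet, so g, i, k, m, o → q.
For the column v, letters move forward 3 places in the alphabet: A, D, G, J, M → P.
Column w — letters move forward 2 places in the alphabet, wrapping Z→A: Y, A, C, E, G → I.
Column t: 39, 46, 49, 56, 59 → 66 (alternating steps +7, +3, +7, +3, …).
So the next row is q  P  I  66.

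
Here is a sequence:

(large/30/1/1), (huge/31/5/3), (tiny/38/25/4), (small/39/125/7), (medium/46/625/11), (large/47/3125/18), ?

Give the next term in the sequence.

(huge/54/15625/29)

Size: repeats large → huge → tiny → small → medium; large, huge, tiny, small, medium, large → huge.
Second part: 30, 31, 38, 39, 46, 47 → 54 (alternating steps +1, +7, +1, +7, …).
For the third part, ×5 each step: 1, 5, 25, 125, 625, 3125 → 15625.
Fourth part goes 1, 3, 4, 7, 11, 18 → 29 (each term is the sum of the two before it).
Combining the parts gives (huge/54/15625/29).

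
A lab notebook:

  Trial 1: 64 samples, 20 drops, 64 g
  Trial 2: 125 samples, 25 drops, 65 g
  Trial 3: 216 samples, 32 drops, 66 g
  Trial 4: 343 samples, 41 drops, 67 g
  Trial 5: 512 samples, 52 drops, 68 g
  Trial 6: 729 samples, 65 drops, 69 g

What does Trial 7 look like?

Samples goes 64, 125, 216, 343, 512, 729 → 1000 (perfect cubes: 4³, 5³, 6³, …).
Drops: differences are 5, 7, 9, … (increasing by 2 each time), so 20, 25, 32, 41, 52, 65 → 80.
G goes 64, 65, 66, 67, 68, 69 → 70 (+1 each step).
So the next row is 1000 samples, 80 drops, 70 g.

1000 samples, 80 drops, 70 g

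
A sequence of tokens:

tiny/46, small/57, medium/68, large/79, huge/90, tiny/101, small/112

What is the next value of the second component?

123

Second component goes 46, 57, 68, 79, 90, 101, 112 → 123 (+11 each step).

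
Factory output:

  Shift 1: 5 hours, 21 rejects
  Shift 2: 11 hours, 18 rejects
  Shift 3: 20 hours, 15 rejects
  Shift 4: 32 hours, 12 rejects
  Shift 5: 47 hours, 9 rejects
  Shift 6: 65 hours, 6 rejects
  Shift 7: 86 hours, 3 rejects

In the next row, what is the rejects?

0

Hours: differences are 6, 9, 12, … (increasing by 3 each time), so 5, 11, 20, 32, 47, 65, 86 → 110.
Rejects: −3 each step, so 21, 18, 15, 12, 9, 6, 3 → 0.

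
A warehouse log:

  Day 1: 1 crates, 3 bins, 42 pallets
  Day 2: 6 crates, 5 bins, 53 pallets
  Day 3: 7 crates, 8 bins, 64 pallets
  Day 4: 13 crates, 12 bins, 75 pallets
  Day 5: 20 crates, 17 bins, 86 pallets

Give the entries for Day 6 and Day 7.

Crates: each term is the sum of the two before it; 1, 6, 7, 13, 20 → 33 → 53.
For the bins, differences are 2, 3, 4, … (increasing by 1 each time): 3, 5, 8, 12, 17 → 23 → 30.
Pallets: +11 each step; 42, 53, 64, 75, 86 → 97 → 108.
So the next two lines are 33 crates, 23 bins, 97 pallets and 53 crates, 30 bins, 108 pallets.

33 crates, 23 bins, 97 pallets; 53 crates, 30 bins, 108 pallets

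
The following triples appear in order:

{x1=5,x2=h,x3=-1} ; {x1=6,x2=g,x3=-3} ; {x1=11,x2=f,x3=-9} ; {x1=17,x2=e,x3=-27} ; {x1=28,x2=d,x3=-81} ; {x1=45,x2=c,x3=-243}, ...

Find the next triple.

X1: each term is the sum of the two before it, so 5, 6, 11, 17, 28, 45 → 73.
X2: letters move back 1 place in the alphabet, so h, g, f, e, d, c → b.
X3: ×3 each step; -1, -3, -9, -27, -81, -243 → -729.
So the next triple is {x1=73,x2=b,x3=-729}.

{x1=73,x2=b,x3=-729}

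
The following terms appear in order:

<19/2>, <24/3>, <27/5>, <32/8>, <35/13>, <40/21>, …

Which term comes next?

First entry: alternating steps +5, +3, +5, +3, …, so 19, 24, 27, 32, 35, 40 → 43.
Second entry — each term is the sum of the two before it: 2, 3, 5, 8, 13, 21 → 34.
So the next term is <43/34>.

<43/34>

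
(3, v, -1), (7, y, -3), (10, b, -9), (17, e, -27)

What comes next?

(27, h, -81)

First coordinate: 3, 7, 10, 17 → 27 (each term is the sum of the two before it).
Letter — letters move forward 3 places in the alphabet, wrapping Z→A: v, y, b, e → h.
Third coordinate: ×3 each step; -1, -3, -9, -27 → -81.
Combining the parts gives (27, h, -81).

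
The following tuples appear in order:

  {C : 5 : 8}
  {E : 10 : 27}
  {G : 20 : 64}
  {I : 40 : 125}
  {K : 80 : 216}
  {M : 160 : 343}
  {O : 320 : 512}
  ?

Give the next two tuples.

Letter: letters move forward 2 places in the alphabet, so C, E, G, I, K, M, O → Q → S.
Second part: ×2 each step; 5, 10, 20, 40, 80, 160, 320 → 640 → 1280.
Third part — perfect cubes: 2³, 3³, 4³, …: 8, 27, 64, 125, 216, 343, 512 → 729 → 1000.
Putting the parts together: {Q : 640 : 729} and then {S : 1280 : 1000}.

{Q : 640 : 729}, {S : 1280 : 1000}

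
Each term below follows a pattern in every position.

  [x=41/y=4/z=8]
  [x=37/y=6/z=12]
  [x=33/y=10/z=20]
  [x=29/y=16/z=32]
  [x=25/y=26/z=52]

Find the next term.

X — −4 each step: 41, 37, 33, 29, 25 → 21.
Y: each term is the sum of the two before it, so 4, 6, 10, 16, 26 → 42.
Z: 8, 12, 20, 32, 52 → 84 (always 2 × the y).
So the next term is [x=21/y=42/z=84].

[x=21/y=42/z=84]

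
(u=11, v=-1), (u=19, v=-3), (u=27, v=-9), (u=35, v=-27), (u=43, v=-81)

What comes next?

U — +8 each step: 11, 19, 27, 35, 43 → 51.
V — ×3 each step: -1, -3, -9, -27, -81 → -243.
Combining the parts gives (u=51, v=-243).

(u=51, v=-243)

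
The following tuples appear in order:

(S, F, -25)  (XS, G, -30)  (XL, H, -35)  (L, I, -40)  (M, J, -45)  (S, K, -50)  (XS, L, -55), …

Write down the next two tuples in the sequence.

Size: S, XS, XL, L, M, S, XS → XL → L (repeats S → XS → XL → L → M).
Letter goes F, G, H, I, J, K, L → M → N (letters move forward 1 place in the alphabet).
Third slot: -25, -30, -35, -40, -45, -50, -55 → -60 → -65 (−5 each step).
Putting the parts together: (XL, M, -60) and then (L, N, -65).

(XL, M, -60), (L, N, -65)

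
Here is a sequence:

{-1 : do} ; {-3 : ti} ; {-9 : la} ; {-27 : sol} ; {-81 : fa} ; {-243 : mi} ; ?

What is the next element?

First part — ×3 each step: -1, -3, -9, -27, -81, -243 → -729.
Note: runs backward through the solfège scale do→ti, so do, ti, la, sol, fa, mi → re.
Combining the parts gives {-729 : re}.

{-729 : re}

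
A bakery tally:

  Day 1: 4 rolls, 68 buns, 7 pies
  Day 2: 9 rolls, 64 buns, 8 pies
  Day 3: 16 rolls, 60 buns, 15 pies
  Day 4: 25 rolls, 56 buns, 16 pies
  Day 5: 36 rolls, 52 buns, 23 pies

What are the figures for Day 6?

Rolls: perfect squares: 2², 3², 4², …; 4, 9, 16, 25, 36 → 49.
Buns: 68, 64, 60, 56, 52 → 48 (−4 each step).
Pies: 7, 8, 15, 16, 23 → 24 (alternating steps +1, +7, +1, +7, …).
Combining the parts gives 49 rolls, 48 buns, 24 pies.

49 rolls, 48 buns, 24 pies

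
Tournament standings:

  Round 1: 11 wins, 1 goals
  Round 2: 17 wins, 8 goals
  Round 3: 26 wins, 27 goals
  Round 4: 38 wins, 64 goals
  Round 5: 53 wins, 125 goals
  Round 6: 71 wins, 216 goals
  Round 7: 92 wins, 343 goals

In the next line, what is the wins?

116

Wins — differences are 6, 9, 12, … (increasing by 3 each time): 11, 17, 26, 38, 53, 71, 92 → 116.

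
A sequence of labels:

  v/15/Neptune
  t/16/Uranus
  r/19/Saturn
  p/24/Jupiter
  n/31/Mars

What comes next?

l/40/Earth

Letter — letters move back 2 places in the alphabet: v, t, r, p, n → l.
Second component goes 15, 16, 19, 24, 31 → 40 (differences are 1, 3, 5, … (increasing by 2 each time)).
For the planet, runs backward through the planets Mercury→Neptune: Neptune, Uranus, Saturn, Jupiter, Mars → Earth.
So the next label is l/40/Earth.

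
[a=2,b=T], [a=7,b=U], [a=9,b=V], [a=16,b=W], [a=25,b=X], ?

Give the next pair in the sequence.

A goes 2, 7, 9, 16, 25 → 41 (each term is the sum of the two before it).
For the b, letters move forward 1 place in the alphabet: T, U, V, W, X → Y.
Combining the parts gives [a=41,b=Y].

[a=41,b=Y]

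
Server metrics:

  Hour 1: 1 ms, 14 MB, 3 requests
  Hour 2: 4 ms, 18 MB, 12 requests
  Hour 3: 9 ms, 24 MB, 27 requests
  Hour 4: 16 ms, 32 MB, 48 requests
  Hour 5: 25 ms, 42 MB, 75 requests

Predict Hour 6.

36 ms, 54 MB, 108 requests

Ms — perfect squares: 1², 2², 3², …: 1, 4, 9, 16, 25 → 36.
MB goes 14, 18, 24, 32, 42 → 54 (differences are 4, 6, 8, … (increasing by 2 each time)).
Requests: always 3 × the ms; 3, 12, 27, 48, 75 → 108.
So the next record is 36 ms, 54 MB, 108 requests.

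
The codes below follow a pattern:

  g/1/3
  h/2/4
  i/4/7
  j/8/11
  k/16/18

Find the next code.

Letter goes g, h, i, j, k → l (letters move forward 1 place in the alphabet).
For the second component, ×2 each step: 1, 2, 4, 8, 16 → 32.
Third component: 3, 4, 7, 11, 18 → 29 (each term is the sum of the two before it).
Combining the parts gives l/32/29.

l/32/29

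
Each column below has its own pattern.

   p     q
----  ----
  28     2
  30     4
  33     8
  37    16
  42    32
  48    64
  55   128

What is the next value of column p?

Column p — differences are 2, 3, 4, … (increasing by 1 each time): 28, 30, 33, 37, 42, 48, 55 → 63.

63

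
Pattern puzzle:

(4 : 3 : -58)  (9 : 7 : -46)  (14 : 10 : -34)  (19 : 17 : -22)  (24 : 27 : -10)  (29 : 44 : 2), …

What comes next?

For the first component, +5 each step: 4, 9, 14, 19, 24, 29 → 34.
Second component goes 3, 7, 10, 17, 27, 44 → 71 (each term is the sum of the two before it).
Third component: +12 each step, so -58, -46, -34, -22, -10, 2 → 14.
Putting it together: (34 : 71 : 14).

(34 : 71 : 14)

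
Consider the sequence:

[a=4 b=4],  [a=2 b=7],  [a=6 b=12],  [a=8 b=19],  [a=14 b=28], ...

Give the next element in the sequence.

[a=22 b=39]

A goes 4, 2, 6, 8, 14 → 22 (each term is the sum of the two before it).
B: differences are 3, 5, 7, … (increasing by 2 each time), so 4, 7, 12, 19, 28 → 39.
Combining the parts gives [a=22 b=39].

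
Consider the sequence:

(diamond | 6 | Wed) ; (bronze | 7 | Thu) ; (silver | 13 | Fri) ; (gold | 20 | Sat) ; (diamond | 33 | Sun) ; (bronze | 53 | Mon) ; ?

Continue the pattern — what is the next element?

(silver | 86 | Tue)

For the rank, repeats diamond → bronze → silver → gold: diamond, bronze, silver, gold, diamond, bronze → silver.
Second slot goes 6, 7, 13, 20, 33, 53 → 86 (each term is the sum of the two before it).
Day: runs through the weekdays Mon→Sun; Wed, Thu, Fri, Sat, Sun, Mon → Tue.
Putting it together: (silver | 86 | Tue).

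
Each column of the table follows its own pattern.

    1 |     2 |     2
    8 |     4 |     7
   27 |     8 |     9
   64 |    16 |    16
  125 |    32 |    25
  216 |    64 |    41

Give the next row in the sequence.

343  128  66

First component goes 1, 8, 27, 64, 125, 216 → 343 (perfect cubes: 1³, 2³, 3³, …).
For the second component, ×2 each step: 2, 4, 8, 16, 32, 64 → 128.
Third component goes 2, 7, 9, 16, 25, 41 → 66 (each term is the sum of the two before it).
Putting it together: 343  128  66.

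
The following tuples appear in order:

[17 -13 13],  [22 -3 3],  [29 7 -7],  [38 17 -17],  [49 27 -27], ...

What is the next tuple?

For the first value, differences are 5, 7, 9, … (increasing by 2 each time): 17, 22, 29, 38, 49 → 62.
Second value — +10 each step: -13, -3, 7, 17, 27 → 37.
Third value — always the negative of the second value: 13, 3, -7, -17, -27 → -37.
So the next tuple is [62 37 -37].

[62 37 -37]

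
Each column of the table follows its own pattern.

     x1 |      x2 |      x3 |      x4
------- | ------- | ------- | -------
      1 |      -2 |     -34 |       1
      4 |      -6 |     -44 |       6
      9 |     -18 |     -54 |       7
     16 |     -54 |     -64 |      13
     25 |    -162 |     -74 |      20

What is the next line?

Column x1 — perfect squares: 1², 2², 3², …: 1, 4, 9, 16, 25 → 36.
Column x2: ×3 each step; -2, -6, -18, -54, -162 → -486.
Column x3: −10 each step, so -34, -44, -54, -64, -74 → -84.
Column x4 — each term is the sum of the two before it: 1, 6, 7, 13, 20 → 33.
So the next line is 36  -486  -84  33.

36  -486  -84  33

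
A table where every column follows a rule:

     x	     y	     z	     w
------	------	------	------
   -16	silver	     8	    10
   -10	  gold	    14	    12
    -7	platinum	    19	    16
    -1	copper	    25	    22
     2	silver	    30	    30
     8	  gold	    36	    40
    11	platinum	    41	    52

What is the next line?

Column x: -16, -10, -7, -1, 2, 8, 11 → 17 (alternating steps +6, +3, +6, +3, …).
Column y goes silver, gold, platinum, copper, silver, gold, platinum → copper (repeats silver → gold → platinum → copper).
Column z: alternating steps +6, +5, +6, +5, …, so 8, 14, 19, 25, 30, 36, 41 → 47.
For the column w, differences are 2, 4, 6, … (increasing by 2 each time): 10, 12, 16, 22, 30, 40, 52 → 66.
Combining the parts gives 17  copper  47  66.

17  copper  47  66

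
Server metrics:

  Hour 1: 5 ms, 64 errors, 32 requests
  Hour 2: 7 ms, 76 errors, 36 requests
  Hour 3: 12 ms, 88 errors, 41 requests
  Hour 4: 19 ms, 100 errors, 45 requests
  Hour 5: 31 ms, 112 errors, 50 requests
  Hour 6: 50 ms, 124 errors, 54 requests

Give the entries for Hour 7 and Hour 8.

81 ms, 136 errors, 59 requests; 131 ms, 148 errors, 63 requests

Ms: each term is the sum of the two before it, so 5, 7, 12, 19, 31, 50 → 81 → 131.
Errors goes 64, 76, 88, 100, 112, 124 → 136 → 148 (+12 each step).
For the requests, alternating steps +4, +5, +4, +5, …: 32, 36, 41, 45, 50, 54 → 59 → 63.
Putting the parts together: 81 ms, 136 errors, 59 requests and then 131 ms, 148 errors, 63 requests.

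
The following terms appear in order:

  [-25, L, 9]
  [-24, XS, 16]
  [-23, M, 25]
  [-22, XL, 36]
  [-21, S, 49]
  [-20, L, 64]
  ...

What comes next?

First value: -25, -24, -23, -22, -21, -20 → -19 (+1 each step).
Size: repeats L → XS → M → XL → S; L, XS, M, XL, S, L → XS.
Third value goes 9, 16, 25, 36, 49, 64 → 81 (perfect squares: 3², 4², 5², …).
So the next term is [-19, XS, 81].

[-19, XS, 81]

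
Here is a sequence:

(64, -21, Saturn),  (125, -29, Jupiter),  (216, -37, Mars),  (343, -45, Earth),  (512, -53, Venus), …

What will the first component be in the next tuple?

First component — perfect cubes: 4³, 5³, 6³, …: 64, 125, 216, 343, 512 → 729.

729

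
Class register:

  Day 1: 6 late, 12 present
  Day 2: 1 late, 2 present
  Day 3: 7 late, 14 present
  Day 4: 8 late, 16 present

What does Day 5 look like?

Late — each term is the sum of the two before it: 6, 1, 7, 8 → 15.
Present: always 2 × the late; 12, 2, 14, 16 → 30.
Putting it together: 15 late, 30 present.

15 late, 30 present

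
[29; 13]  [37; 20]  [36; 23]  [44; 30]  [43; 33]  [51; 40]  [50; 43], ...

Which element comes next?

[58; 50]

First component: 29, 37, 36, 44, 43, 51, 50 → 58 (alternating steps +8, −1, +8, −1, …).
Second component — alternating steps +7, +3, +7, +3, …: 13, 20, 23, 30, 33, 40, 43 → 50.
Putting it together: [58; 50].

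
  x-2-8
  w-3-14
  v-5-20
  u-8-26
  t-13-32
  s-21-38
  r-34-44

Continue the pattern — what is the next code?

Letter — letters move back 1 place in the alphabet: x, w, v, u, t, s, r → q.
Second component: each term is the sum of the two before it, so 2, 3, 5, 8, 13, 21, 34 → 55.
Third component goes 8, 14, 20, 26, 32, 38, 44 → 50 (+6 each step).
So the next code is q-55-50.

q-55-50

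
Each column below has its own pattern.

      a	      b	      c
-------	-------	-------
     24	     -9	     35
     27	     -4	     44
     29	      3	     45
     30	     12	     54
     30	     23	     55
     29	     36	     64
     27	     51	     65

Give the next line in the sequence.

24  68  74

Column a: differences are 3, 2, 1, … (decreasing by 1 each time); 24, 27, 29, 30, 30, 29, 27 → 24.
For the column b, differences are 5, 7, 9, … (increasing by 2 each time): -9, -4, 3, 12, 23, 36, 51 → 68.
For the column c, alternating steps +9, +1, +9, +1, …: 35, 44, 45, 54, 55, 64, 65 → 74.
So the next line is 24  68  74.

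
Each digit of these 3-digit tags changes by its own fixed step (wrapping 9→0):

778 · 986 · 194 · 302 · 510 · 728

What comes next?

First digit — +2 each step, mod 10: 7, 9, 1, 3, 5, 7 → 9.
Second digit: 7, 8, 9, 0, 1, 2 → 3 (+1 each step, mod 10).
Third digit goes 8, 6, 4, 2, 0, 8 → 6 (−2 each step, mod 10).
Putting it together: 936.

936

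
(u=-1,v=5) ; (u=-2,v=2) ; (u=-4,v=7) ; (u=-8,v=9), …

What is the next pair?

U — ×2 each step: -1, -2, -4, -8 → -16.
V goes 5, 2, 7, 9 → 16 (each term is the sum of the two before it).
Combining the parts gives (u=-16,v=16).

(u=-16,v=16)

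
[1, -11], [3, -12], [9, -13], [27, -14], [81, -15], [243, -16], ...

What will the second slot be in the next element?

Second slot: −1 each step, so -11, -12, -13, -14, -15, -16 → -17.

-17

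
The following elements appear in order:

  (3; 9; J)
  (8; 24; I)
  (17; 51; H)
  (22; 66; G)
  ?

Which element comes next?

First entry: alternating steps +5, +9, +5, +9, …; 3, 8, 17, 22 → 31.
Second entry — always 3 × the first entry: 9, 24, 51, 66 → 93.
Letter — letters move back 1 place in the alphabet: J, I, H, G → F.
Combining the parts gives (31; 93; F).

(31; 93; F)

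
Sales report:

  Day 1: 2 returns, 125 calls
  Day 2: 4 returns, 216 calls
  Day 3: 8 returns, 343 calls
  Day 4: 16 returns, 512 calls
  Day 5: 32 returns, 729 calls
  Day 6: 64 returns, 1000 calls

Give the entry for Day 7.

Returns goes 2, 4, 8, 16, 32, 64 → 128 (×2 each step).
Calls — perfect cubes: 5³, 6³, 7³, …: 125, 216, 343, 512, 729, 1000 → 1331.
So the next record is 128 returns, 1331 calls.

128 returns, 1331 calls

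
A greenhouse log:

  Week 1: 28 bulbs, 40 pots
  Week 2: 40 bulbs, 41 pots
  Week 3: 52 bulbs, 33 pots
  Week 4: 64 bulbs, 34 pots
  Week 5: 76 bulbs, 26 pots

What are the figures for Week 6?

Bulbs: +12 each step; 28, 40, 52, 64, 76 → 88.
Pots goes 40, 41, 33, 34, 26 → 27 (alternating steps +1, −8, +1, −8, …).
Putting it together: 88 bulbs, 27 pots.

88 bulbs, 27 pots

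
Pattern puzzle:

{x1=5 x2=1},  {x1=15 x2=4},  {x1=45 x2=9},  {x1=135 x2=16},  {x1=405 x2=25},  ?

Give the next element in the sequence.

X1 goes 5, 15, 45, 135, 405 → 1215 (×3 each step).
X2: 1, 4, 9, 16, 25 → 36 (perfect squares: 1², 2², 3², …).
Putting it together: {x1=1215 x2=36}.

{x1=1215 x2=36}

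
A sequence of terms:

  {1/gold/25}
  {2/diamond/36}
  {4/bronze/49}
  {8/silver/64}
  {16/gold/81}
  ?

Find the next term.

For the first slot, ×2 each step: 1, 2, 4, 8, 16 → 32.
Rank: gold, diamond, bronze, silver, gold → diamond (repeats gold → diamond → bronze → silver).
Third slot — perfect squares: 5², 6², 7², …: 25, 36, 49, 64, 81 → 100.
Combining the parts gives {32/diamond/100}.

{32/diamond/100}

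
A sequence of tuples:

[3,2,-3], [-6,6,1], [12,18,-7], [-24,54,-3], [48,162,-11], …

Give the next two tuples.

[-96,486,-7], [192,1458,-15]

First part: ×(-2) each step, so 3, -6, 12, -24, 48 → -96 → 192.
Second part: 2, 6, 18, 54, 162 → 486 → 1458 (×3 each step).
Third part — alternating steps +4, −8, +4, −8, …: -3, 1, -7, -3, -11 → -7 → -15.
Putting the parts together: [-96,486,-7] and then [192,1458,-15].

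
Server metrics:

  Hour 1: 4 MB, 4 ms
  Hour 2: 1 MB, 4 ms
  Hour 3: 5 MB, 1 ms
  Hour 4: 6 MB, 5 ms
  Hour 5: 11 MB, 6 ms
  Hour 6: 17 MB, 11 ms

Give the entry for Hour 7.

28 MB, 17 ms

MB: each term is the sum of the two before it; 4, 1, 5, 6, 11, 17 → 28.
Ms goes 4, 4, 1, 5, 6, 11 → 17 (always the previous value of the MB).
Putting it together: 28 MB, 17 ms.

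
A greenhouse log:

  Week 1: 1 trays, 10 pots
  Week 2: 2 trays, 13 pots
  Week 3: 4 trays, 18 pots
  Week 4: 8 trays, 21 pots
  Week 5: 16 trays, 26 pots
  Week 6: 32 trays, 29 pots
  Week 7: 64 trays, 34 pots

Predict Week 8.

128 trays, 37 pots

Trays: ×2 each step; 1, 2, 4, 8, 16, 32, 64 → 128.
For the pots, alternating steps +3, +5, +3, +5, …: 10, 13, 18, 21, 26, 29, 34 → 37.
Putting it together: 128 trays, 37 pots.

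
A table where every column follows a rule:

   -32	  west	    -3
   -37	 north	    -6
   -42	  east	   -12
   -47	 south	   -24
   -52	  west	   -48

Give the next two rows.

-57  north  -96; -62  east  -192

First component: −5 each step; -32, -37, -42, -47, -52 → -57 → -62.
Direction: west, north, east, south, west → north → east (repeats west → north → east → south).
Third component: -3, -6, -12, -24, -48 → -96 → -192 (×2 each step).
So the next two rows are -57  north  -96 and -62  east  -192.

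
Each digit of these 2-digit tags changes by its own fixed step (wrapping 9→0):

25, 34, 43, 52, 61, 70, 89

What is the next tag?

First digit — +1 each step, mod 10: 2, 3, 4, 5, 6, 7, 8 → 9.
Second digit: −1 each step, mod 10; 5, 4, 3, 2, 1, 0, 9 → 8.
Combining the parts gives 98.

98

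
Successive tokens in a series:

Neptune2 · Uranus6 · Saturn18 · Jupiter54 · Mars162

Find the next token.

Planet: runs backward through the planets Mercury→Neptune; Neptune, Uranus, Saturn, Jupiter, Mars → Earth.
Second component: ×3 each step; 2, 6, 18, 54, 162 → 486.
Combining the parts gives Earth486.

Earth486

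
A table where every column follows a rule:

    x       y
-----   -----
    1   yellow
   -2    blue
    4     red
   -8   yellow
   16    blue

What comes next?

-32  red

Column x: ×(-2) each step; 1, -2, 4, -8, 16 → -32.
Column y: repeats yellow → blue → red, so yellow, blue, red, yellow, blue → red.
So the next row is -32  red.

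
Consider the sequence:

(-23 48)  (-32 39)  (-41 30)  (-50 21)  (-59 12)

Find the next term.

First slot goes -23, -32, -41, -50, -59 → -68 (−9 each step).
Second slot — −9 each step: 48, 39, 30, 21, 12 → 3.
Putting it together: (-68 3).

(-68 3)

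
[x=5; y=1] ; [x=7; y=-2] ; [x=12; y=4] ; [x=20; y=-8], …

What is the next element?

[x=31; y=16]

X: differences are 2, 5, 8, … (increasing by 3 each time); 5, 7, 12, 20 → 31.
Y: ×(-2) each step, so 1, -2, 4, -8 → 16.
So the next element is [x=31; y=16].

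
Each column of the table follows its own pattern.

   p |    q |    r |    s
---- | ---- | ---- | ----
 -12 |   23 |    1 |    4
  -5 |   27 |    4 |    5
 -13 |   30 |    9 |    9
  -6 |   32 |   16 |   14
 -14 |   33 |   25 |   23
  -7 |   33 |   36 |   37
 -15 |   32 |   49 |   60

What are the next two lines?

Column p goes -12, -5, -13, -6, -14, -7, -15 → -8 → -16 (alternating steps +7, −8, +7, −8, …).
Column q: differences are 4, 3, 2, … (decreasing by 1 each time), so 23, 27, 30, 32, 33, 33, 32 → 30 → 27.
Column r: perfect squares: 1², 2², 3², …, so 1, 4, 9, 16, 25, 36, 49 → 64 → 81.
Column s: 4, 5, 9, 14, 23, 37, 60 → 97 → 157 (each term is the sum of the two before it).
So the next two lines are -8  30  64  97 and -16  27  81  157.

-8  30  64  97; -16  27  81  157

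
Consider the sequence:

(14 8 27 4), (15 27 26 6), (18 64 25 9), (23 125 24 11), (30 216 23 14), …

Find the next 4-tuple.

First slot: differences are 1, 3, 5, … (increasing by 2 each time), so 14, 15, 18, 23, 30 → 39.
Second slot: perfect cubes: 2³, 3³, 4³, …, so 8, 27, 64, 125, 216 → 343.
Third slot: −1 each step; 27, 26, 25, 24, 23 → 22.
Fourth slot: 4, 6, 9, 11, 14 → 16 (alternating steps +2, +3, +2, +3, …).
So the next 4-tuple is (39 343 22 16).

(39 343 22 16)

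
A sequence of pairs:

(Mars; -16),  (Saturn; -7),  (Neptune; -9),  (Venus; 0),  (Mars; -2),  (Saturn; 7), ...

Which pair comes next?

Planet: repeats Mars → Saturn → Neptune → Venus, so Mars, Saturn, Neptune, Venus, Mars, Saturn → Neptune.
Second component — alternating steps +9, −2, +9, −2, …: -16, -7, -9, 0, -2, 7 → 5.
Putting it together: (Neptune; 5).

(Neptune; 5)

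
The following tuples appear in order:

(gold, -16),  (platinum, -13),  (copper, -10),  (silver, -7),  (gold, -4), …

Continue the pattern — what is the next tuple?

For the metal, repeats gold → platinum → copper → silver: gold, platinum, copper, silver, gold → platinum.
Second part goes -16, -13, -10, -7, -4 → -1 (+3 each step).
Putting it together: (platinum, -1).

(platinum, -1)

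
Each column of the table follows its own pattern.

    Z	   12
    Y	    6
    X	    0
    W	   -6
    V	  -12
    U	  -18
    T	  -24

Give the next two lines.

Letter goes Z, Y, X, W, V, U, T → S → R (letters move back 1 place in the alphabet).
Second component: 12, 6, 0, -6, -12, -18, -24 → -30 → -36 (−6 each step).
So the next two lines are S  -30 and R  -36.

S  -30; R  -36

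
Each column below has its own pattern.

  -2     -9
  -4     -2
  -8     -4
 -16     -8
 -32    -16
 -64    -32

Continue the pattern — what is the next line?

For the first component, ×2 each step: -2, -4, -8, -16, -32, -64 → -128.
Second component: -9, -2, -4, -8, -16, -32 → -64 (always the previous value of the first component).
Combining the parts gives -128  -64.

-128  -64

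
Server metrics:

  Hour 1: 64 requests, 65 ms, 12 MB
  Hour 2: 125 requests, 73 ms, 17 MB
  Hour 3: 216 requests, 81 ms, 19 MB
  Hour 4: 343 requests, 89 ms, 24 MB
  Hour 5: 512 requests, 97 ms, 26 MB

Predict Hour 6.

Requests — perfect cubes: 4³, 5³, 6³, …: 64, 125, 216, 343, 512 → 729.
For the ms, +8 each step: 65, 73, 81, 89, 97 → 105.
MB: alternating steps +5, +2, +5, +2, …; 12, 17, 19, 24, 26 → 31.
Putting it together: 729 requests, 105 ms, 31 MB.

729 requests, 105 ms, 31 MB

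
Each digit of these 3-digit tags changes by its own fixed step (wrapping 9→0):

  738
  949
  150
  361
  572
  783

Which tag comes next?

First digit — +2 each step, mod 10: 7, 9, 1, 3, 5, 7 → 9.
Second digit: +1 each step, mod 10; 3, 4, 5, 6, 7, 8 → 9.
Third digit — +1 each step, mod 10: 8, 9, 0, 1, 2, 3 → 4.
So the next tag is 994.

994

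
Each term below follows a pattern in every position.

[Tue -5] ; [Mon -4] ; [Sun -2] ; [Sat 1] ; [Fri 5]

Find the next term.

[Thu 10]

Day goes Tue, Mon, Sun, Sat, Fri → Thu (runs backward through the weekdays Mon→Sun).
Second coordinate — differences are 1, 2, 3, … (increasing by 1 each time): -5, -4, -2, 1, 5 → 10.
So the next term is [Thu 10].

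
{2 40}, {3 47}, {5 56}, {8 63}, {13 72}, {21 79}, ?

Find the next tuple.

{34 88}

First entry goes 2, 3, 5, 8, 13, 21 → 34 (each term is the sum of the two before it).
Second entry: alternating steps +7, +9, +7, +9, …; 40, 47, 56, 63, 72, 79 → 88.
So the next tuple is {34 88}.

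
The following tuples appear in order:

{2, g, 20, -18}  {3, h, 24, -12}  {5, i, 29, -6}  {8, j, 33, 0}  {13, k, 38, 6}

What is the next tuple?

First slot: each term is the sum of the two before it; 2, 3, 5, 8, 13 → 21.
Letter: letters move forward 1 place in the alphabet; g, h, i, j, k → l.
For the third slot, alternating steps +4, +5, +4, +5, …: 20, 24, 29, 33, 38 → 42.
For the fourth slot, +6 each step: -18, -12, -6, 0, 6 → 12.
Combining the parts gives {21, l, 42, 12}.

{21, l, 42, 12}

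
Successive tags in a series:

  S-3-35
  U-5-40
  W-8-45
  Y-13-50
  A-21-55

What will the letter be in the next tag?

C

For the letter, letters move forward 2 places in the alphabet, wrapping Z→A: S, U, W, Y, A → C.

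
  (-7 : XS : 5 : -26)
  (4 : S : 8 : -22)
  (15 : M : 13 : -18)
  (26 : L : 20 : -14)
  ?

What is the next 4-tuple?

(37 : XL : 29 : -10)

First value goes -7, 4, 15, 26 → 37 (+11 each step).
For the size, runs through clothing sizes XS→XL: XS, S, M, L → XL.
Third value — differences are 3, 5, 7, … (increasing by 2 each time): 5, 8, 13, 20 → 29.
Fourth value: +4 each step; -26, -22, -18, -14 → -10.
Combining the parts gives (37 : XL : 29 : -10).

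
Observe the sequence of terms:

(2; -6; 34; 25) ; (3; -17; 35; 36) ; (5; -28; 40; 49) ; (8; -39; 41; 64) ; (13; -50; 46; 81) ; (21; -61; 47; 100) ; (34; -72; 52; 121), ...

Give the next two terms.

First value goes 2, 3, 5, 8, 13, 21, 34 → 55 → 89 (each term is the sum of the two before it).
For the second value, −11 each step: -6, -17, -28, -39, -50, -61, -72 → -83 → -94.
Third value goes 34, 35, 40, 41, 46, 47, 52 → 53 → 58 (alternating steps +1, +5, +1, +5, …).
Fourth value: perfect squares: 5², 6², 7², …, so 25, 36, 49, 64, 81, 100, 121 → 144 → 169.
Putting the parts together: (55; -83; 53; 144) and then (89; -94; 58; 169).

(55; -83; 53; 144), (89; -94; 58; 169)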